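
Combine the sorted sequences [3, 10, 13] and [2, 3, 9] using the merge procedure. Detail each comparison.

Merging process:

Compare 3 vs 2: take 2 from right. Merged: [2]
Compare 3 vs 3: take 3 from left. Merged: [2, 3]
Compare 10 vs 3: take 3 from right. Merged: [2, 3, 3]
Compare 10 vs 9: take 9 from right. Merged: [2, 3, 3, 9]
Append remaining from left: [10, 13]. Merged: [2, 3, 3, 9, 10, 13]

Final merged array: [2, 3, 3, 9, 10, 13]
Total comparisons: 4

The merged array is [2, 3, 3, 9, 10, 13], requiring 4 comparisons. The merge step runs in O(n) time where n is the total number of elements.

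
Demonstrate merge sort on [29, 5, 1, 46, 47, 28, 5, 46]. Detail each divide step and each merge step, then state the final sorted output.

Merge sort trace:

Split: [29, 5, 1, 46, 47, 28, 5, 46] -> [29, 5, 1, 46] and [47, 28, 5, 46]
  Split: [29, 5, 1, 46] -> [29, 5] and [1, 46]
    Split: [29, 5] -> [29] and [5]
    Merge: [29] + [5] -> [5, 29]
    Split: [1, 46] -> [1] and [46]
    Merge: [1] + [46] -> [1, 46]
  Merge: [5, 29] + [1, 46] -> [1, 5, 29, 46]
  Split: [47, 28, 5, 46] -> [47, 28] and [5, 46]
    Split: [47, 28] -> [47] and [28]
    Merge: [47] + [28] -> [28, 47]
    Split: [5, 46] -> [5] and [46]
    Merge: [5] + [46] -> [5, 46]
  Merge: [28, 47] + [5, 46] -> [5, 28, 46, 47]
Merge: [1, 5, 29, 46] + [5, 28, 46, 47] -> [1, 5, 5, 28, 29, 46, 46, 47]

Final sorted array: [1, 5, 5, 28, 29, 46, 46, 47]

The merge sort proceeds by recursively splitting the array and merging sorted halves.
After all merges, the sorted array is [1, 5, 5, 28, 29, 46, 46, 47].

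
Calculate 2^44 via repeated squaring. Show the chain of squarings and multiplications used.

Computing 2^44 by squaring (build up from 2^1; each line after the first costs one multiplication):

2^1 = 2
2^2 = (2^1)^2 = 2^2 = 4
2^4 = (2^2)^2 = 4^2 = 16
2^5 = 2 * 2^4 = 2 * 16 = 32
2^10 = (2^5)^2 = 32^2 = 1024
2^11 = 2 * 2^10 = 2 * 1024 = 2048
2^22 = (2^11)^2 = 2048^2 = 4194304
2^44 = (2^22)^2 = 4194304^2 = 17592186044416

Result: 17592186044416
Multiplications needed: 7 (7 lines after 2^1)

2^44 = 17592186044416. Using exponentiation by squaring, this requires 7 multiplications. The key idea: if the exponent is even, square the half-power; if odd, multiply by the base once.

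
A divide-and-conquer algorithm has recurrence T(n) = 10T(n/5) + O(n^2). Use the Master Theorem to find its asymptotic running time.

Master Theorem for T(n) = 10T(n/5) + O(n^2):

a = 10, b = 5, c = 2
log_b(a) = log_5(10) = 1.4307

Case 3: c = 2 > log_5(10) = 1.4307
T(n) = O(n^2) = O(n^2)

For T(n) = 10T(n/5) + O(n^2): log_5(10) = 1.4307. This is Case 3 of the Master Theorem (c > log_b(a), work dominated by root), giving O(n^2).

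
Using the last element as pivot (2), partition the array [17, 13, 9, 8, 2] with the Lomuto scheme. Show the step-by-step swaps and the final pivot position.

Lomuto partition with pivot = 2:

Initial array: [17, 13, 9, 8, 2]

arr[0]=17 > 2: no swap
arr[1]=13 > 2: no swap
arr[2]=9 > 2: no swap
arr[3]=8 > 2: no swap

Place pivot at position 0: [2, 13, 9, 8, 17]
Pivot position: 0

After partitioning with pivot 2, the array becomes [2, 13, 9, 8, 17]. The pivot is placed at index 0. All elements to the left of the pivot are <= 2, and all elements to the right are > 2.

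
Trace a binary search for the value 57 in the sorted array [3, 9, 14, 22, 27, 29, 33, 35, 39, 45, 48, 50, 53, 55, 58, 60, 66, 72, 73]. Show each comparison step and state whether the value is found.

Binary search for 57 in [3, 9, 14, 22, 27, 29, 33, 35, 39, 45, 48, 50, 53, 55, 58, 60, 66, 72, 73]:

lo=0, hi=18, mid=9, arr[mid]=45 -> 45 < 57, search right half
lo=10, hi=18, mid=14, arr[mid]=58 -> 58 > 57, search left half
lo=10, hi=13, mid=11, arr[mid]=50 -> 50 < 57, search right half
lo=12, hi=13, mid=12, arr[mid]=53 -> 53 < 57, search right half
lo=13, hi=13, mid=13, arr[mid]=55 -> 55 < 57, search right half
lo=14 > hi=13, target 57 not found

Binary search determines that 57 is not in the array after 5 comparisons. The search space was exhausted without finding the target.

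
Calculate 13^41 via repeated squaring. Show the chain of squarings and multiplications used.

Computing 13^41 by squaring (build up from 13^1; each line after the first costs one multiplication):

13^1 = 13
13^2 = (13^1)^2 = 13^2 = 169
13^4 = (13^2)^2 = 169^2 = 28561
13^5 = 13 * 13^4 = 13 * 28561 = 371293
13^10 = (13^5)^2 = 371293^2 = 137858491849
13^20 = (13^10)^2 = 137858491849^2 = 19004963774880799438801
13^40 = (13^20)^2 = 19004963774880799438801^2 = 361188648084531445929920877641340156544317601
13^41 = 13 * 13^40 = 13 * 361188648084531445929920877641340156544317601 = 4695452425098908797088971409337422035076128813

Result: 4695452425098908797088971409337422035076128813
Multiplications needed: 7 (7 lines after 13^1)

13^41 = 4695452425098908797088971409337422035076128813. Using exponentiation by squaring, this requires 7 multiplications. The key idea: if the exponent is even, square the half-power; if odd, multiply by the base once.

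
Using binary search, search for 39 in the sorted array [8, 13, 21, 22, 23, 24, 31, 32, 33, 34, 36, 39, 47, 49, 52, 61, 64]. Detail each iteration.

Binary search for 39 in [8, 13, 21, 22, 23, 24, 31, 32, 33, 34, 36, 39, 47, 49, 52, 61, 64]:

lo=0, hi=16, mid=8, arr[mid]=33 -> 33 < 39, search right half
lo=9, hi=16, mid=12, arr[mid]=47 -> 47 > 39, search left half
lo=9, hi=11, mid=10, arr[mid]=36 -> 36 < 39, search right half
lo=11, hi=11, mid=11, arr[mid]=39 -> Found target at index 11!

Binary search finds 39 at index 11 after 4 comparisons. The search repeatedly halves the search space by comparing with the middle element.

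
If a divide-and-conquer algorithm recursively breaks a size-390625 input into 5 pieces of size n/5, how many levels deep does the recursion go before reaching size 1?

For divide and conquer with division factor 5:

Problem sizes at each level:
Level 0: 390625
Level 1: 78125
Level 2: 15625
Level 3: 3125
Level 4: 625
Level 5: 125
Level 6: 25
Level 7: 5
Level 8: 1

The root is level 0 and the size-1 base case is level 8 (the tree spans levels 0 through 8, i.e. 9 levels counting the root), so the depth is the number of divisions: log_5(390625) = 8

The recursion tree depth is log_5(390625) = 8. At each level, the problem size is divided by 5, so it takes 8 divisions to reduce to a base case of size 1. The algorithm makes 5 recursive calls at each level.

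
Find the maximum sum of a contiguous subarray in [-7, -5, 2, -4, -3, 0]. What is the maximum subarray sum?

Using Kadane's algorithm on [-7, -5, 2, -4, -3, 0]:

Scanning through the array:
Position 1 (value -5): max_ending_here = -5, max_so_far = -5
Position 2 (value 2): max_ending_here = 2, max_so_far = 2
Position 3 (value -4): max_ending_here = -2, max_so_far = 2
Position 4 (value -3): max_ending_here = -3, max_so_far = 2
Position 5 (value 0): max_ending_here = 0, max_so_far = 2

Maximum subarray: [2]
Maximum sum: 2

The maximum subarray is [2] with sum 2. This subarray runs from index 2 to index 2.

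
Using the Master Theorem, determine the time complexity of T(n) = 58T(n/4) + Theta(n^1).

Master Theorem for T(n) = 58T(n/4) + O(n^1):

a = 58, b = 4, c = 1
log_b(a) = log_4(58) = 2.9290

Case 1: c = 1 < log_4(58) = 2.9290
T(n) = O(n^(log_4 58))

For T(n) = 58T(n/4) + O(n^1): log_4(58) = 2.9290. This is Case 1 of the Master Theorem (c < log_b(a), work dominated by leaves), giving O(n^(log_4 58)).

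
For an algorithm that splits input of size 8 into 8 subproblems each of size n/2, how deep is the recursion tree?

For divide and conquer with division factor 2:

Problem sizes at each level:
Level 0: 8
Level 1: 4
Level 2: 2
Level 3: 1

The root is level 0 and the size-1 base case is level 3 (the tree spans levels 0 through 3, i.e. 4 levels counting the root), so the depth is the number of divisions: log_2(8) = 3

The recursion tree depth is log_2(8) = 3. At each level, the problem size is divided by 2, so it takes 3 divisions to reduce to a base case of size 1. The algorithm makes 8 recursive calls at each level.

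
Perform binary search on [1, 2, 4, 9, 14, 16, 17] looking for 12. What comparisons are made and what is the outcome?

Binary search for 12 in [1, 2, 4, 9, 14, 16, 17]:

lo=0, hi=6, mid=3, arr[mid]=9 -> 9 < 12, search right half
lo=4, hi=6, mid=5, arr[mid]=16 -> 16 > 12, search left half
lo=4, hi=4, mid=4, arr[mid]=14 -> 14 > 12, search left half
lo=4 > hi=3, target 12 not found

Binary search determines that 12 is not in the array after 3 comparisons. The search space was exhausted without finding the target.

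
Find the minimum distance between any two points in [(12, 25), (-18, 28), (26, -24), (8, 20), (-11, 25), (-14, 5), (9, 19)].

Computing all pairwise distances among 7 points:

d((12, 25), (-18, 28)) = 30.1496
d((12, 25), (26, -24)) = 50.9608
d((12, 25), (8, 20)) = 6.4031
d((12, 25), (-11, 25)) = 23.0
d((12, 25), (-14, 5)) = 32.8024
d((12, 25), (9, 19)) = 6.7082
d((-18, 28), (26, -24)) = 68.1175
d((-18, 28), (8, 20)) = 27.2029
d((-18, 28), (-11, 25)) = 7.6158
d((-18, 28), (-14, 5)) = 23.3452
d((-18, 28), (9, 19)) = 28.4605
d((26, -24), (8, 20)) = 47.5395
d((26, -24), (-11, 25)) = 61.4003
d((26, -24), (-14, 5)) = 49.4065
d((26, -24), (9, 19)) = 46.2385
d((8, 20), (-11, 25)) = 19.6469
d((8, 20), (-14, 5)) = 26.6271
d((8, 20), (9, 19)) = 1.4142 <-- minimum
d((-11, 25), (-14, 5)) = 20.2237
d((-11, 25), (9, 19)) = 20.8806
d((-14, 5), (9, 19)) = 26.9258

Closest pair: (8, 20) and (9, 19) with distance 1.4142

The closest pair is (8, 20) and (9, 19) with Euclidean distance 1.4142. For 7 points, brute-force pairwise comparison is shown above. For large n, the divide-and-conquer algorithm (sort by x, recurse on halves, check the dividing strip) achieves O(n log n).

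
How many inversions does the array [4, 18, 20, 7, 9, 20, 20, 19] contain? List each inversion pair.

Finding inversions in [4, 18, 20, 7, 9, 20, 20, 19]:

(1, 3): arr[1]=18 > arr[3]=7
(1, 4): arr[1]=18 > arr[4]=9
(2, 3): arr[2]=20 > arr[3]=7
(2, 4): arr[2]=20 > arr[4]=9
(2, 7): arr[2]=20 > arr[7]=19
(5, 7): arr[5]=20 > arr[7]=19
(6, 7): arr[6]=20 > arr[7]=19

Total inversions: 7

The array has 7 inversion(s): (1,3), (1,4), (2,3), (2,4), (2,7), (5,7), (6,7). Each pair (i,j) satisfies i < j and arr[i] > arr[j].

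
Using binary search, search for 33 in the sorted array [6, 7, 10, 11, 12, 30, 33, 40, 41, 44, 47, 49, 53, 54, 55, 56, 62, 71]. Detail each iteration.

Binary search for 33 in [6, 7, 10, 11, 12, 30, 33, 40, 41, 44, 47, 49, 53, 54, 55, 56, 62, 71]:

lo=0, hi=17, mid=8, arr[mid]=41 -> 41 > 33, search left half
lo=0, hi=7, mid=3, arr[mid]=11 -> 11 < 33, search right half
lo=4, hi=7, mid=5, arr[mid]=30 -> 30 < 33, search right half
lo=6, hi=7, mid=6, arr[mid]=33 -> Found target at index 6!

Binary search finds 33 at index 6 after 4 comparisons. The search repeatedly halves the search space by comparing with the middle element.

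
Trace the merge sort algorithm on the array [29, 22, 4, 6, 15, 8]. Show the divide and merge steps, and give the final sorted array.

Merge sort trace:

Split: [29, 22, 4, 6, 15, 8] -> [29, 22, 4] and [6, 15, 8]
  Split: [29, 22, 4] -> [29] and [22, 4]
    Split: [22, 4] -> [22] and [4]
    Merge: [22] + [4] -> [4, 22]
  Merge: [29] + [4, 22] -> [4, 22, 29]
  Split: [6, 15, 8] -> [6] and [15, 8]
    Split: [15, 8] -> [15] and [8]
    Merge: [15] + [8] -> [8, 15]
  Merge: [6] + [8, 15] -> [6, 8, 15]
Merge: [4, 22, 29] + [6, 8, 15] -> [4, 6, 8, 15, 22, 29]

Final sorted array: [4, 6, 8, 15, 22, 29]

The merge sort proceeds by recursively splitting the array and merging sorted halves.
After all merges, the sorted array is [4, 6, 8, 15, 22, 29].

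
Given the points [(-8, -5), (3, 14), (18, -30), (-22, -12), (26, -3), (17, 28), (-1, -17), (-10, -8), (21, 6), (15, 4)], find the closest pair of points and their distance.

Computing all pairwise distances among 10 points:

d((-8, -5), (3, 14)) = 21.9545
d((-8, -5), (18, -30)) = 36.0694
d((-8, -5), (-22, -12)) = 15.6525
d((-8, -5), (26, -3)) = 34.0588
d((-8, -5), (17, 28)) = 41.4005
d((-8, -5), (-1, -17)) = 13.8924
d((-8, -5), (-10, -8)) = 3.6056 <-- minimum
d((-8, -5), (21, 6)) = 31.0161
d((-8, -5), (15, 4)) = 24.6982
d((3, 14), (18, -30)) = 46.4866
d((3, 14), (-22, -12)) = 36.0694
d((3, 14), (26, -3)) = 28.6007
d((3, 14), (17, 28)) = 19.799
d((3, 14), (-1, -17)) = 31.257
d((3, 14), (-10, -8)) = 25.5539
d((3, 14), (21, 6)) = 19.6977
d((3, 14), (15, 4)) = 15.6205
d((18, -30), (-22, -12)) = 43.8634
d((18, -30), (26, -3)) = 28.1603
d((18, -30), (17, 28)) = 58.0086
d((18, -30), (-1, -17)) = 23.0217
d((18, -30), (-10, -8)) = 35.609
d((18, -30), (21, 6)) = 36.1248
d((18, -30), (15, 4)) = 34.1321
d((-22, -12), (26, -3)) = 48.8365
d((-22, -12), (17, 28)) = 55.8659
d((-22, -12), (-1, -17)) = 21.587
d((-22, -12), (-10, -8)) = 12.6491
d((-22, -12), (21, 6)) = 46.6154
d((-22, -12), (15, 4)) = 40.3113
d((26, -3), (17, 28)) = 32.28
d((26, -3), (-1, -17)) = 30.4138
d((26, -3), (-10, -8)) = 36.3456
d((26, -3), (21, 6)) = 10.2956
d((26, -3), (15, 4)) = 13.0384
d((17, 28), (-1, -17)) = 48.4665
d((17, 28), (-10, -8)) = 45.0
d((17, 28), (21, 6)) = 22.3607
d((17, 28), (15, 4)) = 24.0832
d((-1, -17), (-10, -8)) = 12.7279
d((-1, -17), (21, 6)) = 31.8277
d((-1, -17), (15, 4)) = 26.4008
d((-10, -8), (21, 6)) = 34.0147
d((-10, -8), (15, 4)) = 27.7308
d((21, 6), (15, 4)) = 6.3246

Closest pair: (-8, -5) and (-10, -8) with distance 3.6056

The closest pair is (-8, -5) and (-10, -8) with Euclidean distance 3.6056. For 10 points, brute-force pairwise comparison is shown above. For large n, the divide-and-conquer algorithm (sort by x, recurse on halves, check the dividing strip) achieves O(n log n).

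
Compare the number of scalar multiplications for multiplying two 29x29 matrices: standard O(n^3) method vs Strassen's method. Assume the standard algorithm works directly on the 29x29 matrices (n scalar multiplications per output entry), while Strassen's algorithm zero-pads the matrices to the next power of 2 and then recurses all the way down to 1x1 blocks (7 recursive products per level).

Matrix multiplication for 29x29 matrices:

Strassen's algorithm requires power-of-2 dimensions. Pad 29x29 to 32x32 (next power of 2).

Standard algorithm: 29^3 = 24389 multiplications
Strassen's algorithm: 7^(log2(32)) = 7^5 = 16807 multiplications
Savings: 24389 - 16807 = 7582 multiplications

Standard: 24389 multiplications (29^3). Strassen: 16807 multiplications (7^5, after padding to 32x32). Strassen reduces 8 recursive multiplications to 7 at each level.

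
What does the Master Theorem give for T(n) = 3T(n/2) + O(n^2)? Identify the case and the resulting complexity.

Master Theorem for T(n) = 3T(n/2) + O(n^2):

a = 3, b = 2, c = 2
log_b(a) = log_2(3) = 1.5850

Case 3: c = 2 > log_2(3) = 1.5850
T(n) = O(n^2) = O(n^2)

For T(n) = 3T(n/2) + O(n^2): log_2(3) = 1.5850. This is Case 3 of the Master Theorem (c > log_b(a), work dominated by root), giving O(n^2).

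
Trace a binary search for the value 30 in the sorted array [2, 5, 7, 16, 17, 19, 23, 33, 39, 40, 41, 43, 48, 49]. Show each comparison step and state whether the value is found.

Binary search for 30 in [2, 5, 7, 16, 17, 19, 23, 33, 39, 40, 41, 43, 48, 49]:

lo=0, hi=13, mid=6, arr[mid]=23 -> 23 < 30, search right half
lo=7, hi=13, mid=10, arr[mid]=41 -> 41 > 30, search left half
lo=7, hi=9, mid=8, arr[mid]=39 -> 39 > 30, search left half
lo=7, hi=7, mid=7, arr[mid]=33 -> 33 > 30, search left half
lo=7 > hi=6, target 30 not found

Binary search determines that 30 is not in the array after 4 comparisons. The search space was exhausted without finding the target.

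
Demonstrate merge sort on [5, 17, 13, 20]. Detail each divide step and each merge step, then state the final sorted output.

Merge sort trace:

Split: [5, 17, 13, 20] -> [5, 17] and [13, 20]
  Split: [5, 17] -> [5] and [17]
  Merge: [5] + [17] -> [5, 17]
  Split: [13, 20] -> [13] and [20]
  Merge: [13] + [20] -> [13, 20]
Merge: [5, 17] + [13, 20] -> [5, 13, 17, 20]

Final sorted array: [5, 13, 17, 20]

The merge sort proceeds by recursively splitting the array and merging sorted halves.
After all merges, the sorted array is [5, 13, 17, 20].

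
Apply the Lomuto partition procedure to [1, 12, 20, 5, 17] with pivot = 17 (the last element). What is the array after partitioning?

Lomuto partition with pivot = 17:

Initial array: [1, 12, 20, 5, 17]

arr[0]=1 <= 17: swap with position 0, array becomes [1, 12, 20, 5, 17]
arr[1]=12 <= 17: swap with position 1, array becomes [1, 12, 20, 5, 17]
arr[2]=20 > 17: no swap
arr[3]=5 <= 17: swap with position 2, array becomes [1, 12, 5, 20, 17]

Place pivot at position 3: [1, 12, 5, 17, 20]
Pivot position: 3

After partitioning with pivot 17, the array becomes [1, 12, 5, 17, 20]. The pivot is placed at index 3. All elements to the left of the pivot are <= 17, and all elements to the right are > 17.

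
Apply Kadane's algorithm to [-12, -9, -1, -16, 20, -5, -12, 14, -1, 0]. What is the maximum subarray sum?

Using Kadane's algorithm on [-12, -9, -1, -16, 20, -5, -12, 14, -1, 0]:

Scanning through the array:
Position 1 (value -9): max_ending_here = -9, max_so_far = -9
Position 2 (value -1): max_ending_here = -1, max_so_far = -1
Position 3 (value -16): max_ending_here = -16, max_so_far = -1
Position 4 (value 20): max_ending_here = 20, max_so_far = 20
Position 5 (value -5): max_ending_here = 15, max_so_far = 20
Position 6 (value -12): max_ending_here = 3, max_so_far = 20
Position 7 (value 14): max_ending_here = 17, max_so_far = 20
Position 8 (value -1): max_ending_here = 16, max_so_far = 20
Position 9 (value 0): max_ending_here = 16, max_so_far = 20

Maximum subarray: [20]
Maximum sum: 20

The maximum subarray is [20] with sum 20. This subarray runs from index 4 to index 4.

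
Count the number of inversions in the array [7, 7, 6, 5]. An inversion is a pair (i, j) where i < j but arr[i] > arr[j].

Finding inversions in [7, 7, 6, 5]:

(0, 2): arr[0]=7 > arr[2]=6
(0, 3): arr[0]=7 > arr[3]=5
(1, 2): arr[1]=7 > arr[2]=6
(1, 3): arr[1]=7 > arr[3]=5
(2, 3): arr[2]=6 > arr[3]=5

Total inversions: 5

The array has 5 inversion(s): (0,2), (0,3), (1,2), (1,3), (2,3). Each pair (i,j) satisfies i < j and arr[i] > arr[j].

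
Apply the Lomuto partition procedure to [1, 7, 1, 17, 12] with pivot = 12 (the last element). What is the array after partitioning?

Lomuto partition with pivot = 12:

Initial array: [1, 7, 1, 17, 12]

arr[0]=1 <= 12: swap with position 0, array becomes [1, 7, 1, 17, 12]
arr[1]=7 <= 12: swap with position 1, array becomes [1, 7, 1, 17, 12]
arr[2]=1 <= 12: swap with position 2, array becomes [1, 7, 1, 17, 12]
arr[3]=17 > 12: no swap

Place pivot at position 3: [1, 7, 1, 12, 17]
Pivot position: 3

After partitioning with pivot 12, the array becomes [1, 7, 1, 12, 17]. The pivot is placed at index 3. All elements to the left of the pivot are <= 12, and all elements to the right are > 12.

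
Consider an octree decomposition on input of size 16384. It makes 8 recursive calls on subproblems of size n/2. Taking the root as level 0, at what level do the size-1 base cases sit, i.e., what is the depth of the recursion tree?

For divide and conquer with division factor 2:

Problem sizes at each level:
Level 0: 16384
Level 1: 8192
Level 2: 4096
Level 3: 2048
Level 4: 1024
Level 5: 512
Level 6: 256
Level 7: 128
Level 8: 64
Level 9: 32
Level 10: 16
Level 11: 8
Level 12: 4
Level 13: 2
Level 14: 1

The root is level 0 and the size-1 base case is level 14 (the tree spans levels 0 through 14, i.e. 15 levels counting the root), so the depth is the number of divisions: log_2(16384) = 14

The recursion tree depth is log_2(16384) = 14. At each level, the problem size is divided by 2, so it takes 14 divisions to reduce to a base case of size 1. The algorithm makes 8 recursive calls at each level.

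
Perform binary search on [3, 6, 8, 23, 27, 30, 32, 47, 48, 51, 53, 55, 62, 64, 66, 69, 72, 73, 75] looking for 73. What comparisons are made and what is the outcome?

Binary search for 73 in [3, 6, 8, 23, 27, 30, 32, 47, 48, 51, 53, 55, 62, 64, 66, 69, 72, 73, 75]:

lo=0, hi=18, mid=9, arr[mid]=51 -> 51 < 73, search right half
lo=10, hi=18, mid=14, arr[mid]=66 -> 66 < 73, search right half
lo=15, hi=18, mid=16, arr[mid]=72 -> 72 < 73, search right half
lo=17, hi=18, mid=17, arr[mid]=73 -> Found target at index 17!

Binary search finds 73 at index 17 after 4 comparisons. The search repeatedly halves the search space by comparing with the middle element.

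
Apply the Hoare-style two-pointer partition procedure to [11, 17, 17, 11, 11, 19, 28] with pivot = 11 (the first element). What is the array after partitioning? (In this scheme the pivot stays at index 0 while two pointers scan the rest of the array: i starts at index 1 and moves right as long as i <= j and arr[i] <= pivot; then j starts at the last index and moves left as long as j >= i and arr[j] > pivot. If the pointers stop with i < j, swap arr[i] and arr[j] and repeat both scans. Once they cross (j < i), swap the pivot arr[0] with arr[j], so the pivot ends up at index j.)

Hoare-style two-pointer partition with pivot = 11:

Initial array: [11, 17, 17, 11, 11, 19, 28]

Pointers start at i = 1, j = 6.
i stops at index 1 (arr[1]=17 > 11), j stops at index 4 (arr[4]=11 <= 11): swap arr[1] and arr[4], array becomes [11, 11, 17, 11, 17, 19, 28]
i stops at index 2 (arr[2]=17 > 11), j stops at index 3 (arr[3]=11 <= 11): swap arr[2] and arr[3], array becomes [11, 11, 11, 17, 17, 19, 28]
i ends at 3, j ends at 2: the pointers have crossed (j < i), so scanning stops.

Swap pivot arr[0] with arr[2] to place pivot at position 2: [11, 11, 11, 17, 17, 19, 28]
Pivot position: 2

After partitioning with pivot 11, the array becomes [11, 11, 11, 17, 17, 19, 28]. The pivot is placed at index 2. All elements to the left of the pivot are <= 11, and all elements to the right are > 11.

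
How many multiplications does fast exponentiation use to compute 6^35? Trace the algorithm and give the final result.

Computing 6^35 by squaring (build up from 6^1; each line after the first costs one multiplication):

6^1 = 6
6^2 = (6^1)^2 = 6^2 = 36
6^4 = (6^2)^2 = 36^2 = 1296
6^8 = (6^4)^2 = 1296^2 = 1679616
6^16 = (6^8)^2 = 1679616^2 = 2821109907456
6^17 = 6 * 6^16 = 6 * 2821109907456 = 16926659444736
6^34 = (6^17)^2 = 16926659444736^2 = 286511799958070431838109696
6^35 = 6 * 6^34 = 6 * 286511799958070431838109696 = 1719070799748422591028658176

Result: 1719070799748422591028658176
Multiplications needed: 7 (7 lines after 6^1)

6^35 = 1719070799748422591028658176. Using exponentiation by squaring, this requires 7 multiplications. The key idea: if the exponent is even, square the half-power; if odd, multiply by the base once.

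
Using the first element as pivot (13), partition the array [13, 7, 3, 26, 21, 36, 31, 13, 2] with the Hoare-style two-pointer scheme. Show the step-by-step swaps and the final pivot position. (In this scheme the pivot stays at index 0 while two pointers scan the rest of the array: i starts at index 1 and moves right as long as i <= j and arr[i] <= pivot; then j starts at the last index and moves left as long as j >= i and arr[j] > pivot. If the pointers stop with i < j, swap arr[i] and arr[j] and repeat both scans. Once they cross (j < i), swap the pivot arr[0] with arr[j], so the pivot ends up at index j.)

Hoare-style two-pointer partition with pivot = 13:

Initial array: [13, 7, 3, 26, 21, 36, 31, 13, 2]

Pointers start at i = 1, j = 8.
i stops at index 3 (arr[3]=26 > 13), j stops at index 8 (arr[8]=2 <= 13): swap arr[3] and arr[8], array becomes [13, 7, 3, 2, 21, 36, 31, 13, 26]
i stops at index 4 (arr[4]=21 > 13), j stops at index 7 (arr[7]=13 <= 13): swap arr[4] and arr[7], array becomes [13, 7, 3, 2, 13, 36, 31, 21, 26]
i ends at 5, j ends at 4: the pointers have crossed (j < i), so scanning stops.

Swap pivot arr[0] with arr[4] to place pivot at position 4: [13, 7, 3, 2, 13, 36, 31, 21, 26]
Pivot position: 4

After partitioning with pivot 13, the array becomes [13, 7, 3, 2, 13, 36, 31, 21, 26]. The pivot is placed at index 4. All elements to the left of the pivot are <= 13, and all elements to the right are > 13.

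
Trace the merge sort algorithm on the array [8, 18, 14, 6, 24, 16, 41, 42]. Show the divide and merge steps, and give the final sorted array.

Merge sort trace:

Split: [8, 18, 14, 6, 24, 16, 41, 42] -> [8, 18, 14, 6] and [24, 16, 41, 42]
  Split: [8, 18, 14, 6] -> [8, 18] and [14, 6]
    Split: [8, 18] -> [8] and [18]
    Merge: [8] + [18] -> [8, 18]
    Split: [14, 6] -> [14] and [6]
    Merge: [14] + [6] -> [6, 14]
  Merge: [8, 18] + [6, 14] -> [6, 8, 14, 18]
  Split: [24, 16, 41, 42] -> [24, 16] and [41, 42]
    Split: [24, 16] -> [24] and [16]
    Merge: [24] + [16] -> [16, 24]
    Split: [41, 42] -> [41] and [42]
    Merge: [41] + [42] -> [41, 42]
  Merge: [16, 24] + [41, 42] -> [16, 24, 41, 42]
Merge: [6, 8, 14, 18] + [16, 24, 41, 42] -> [6, 8, 14, 16, 18, 24, 41, 42]

Final sorted array: [6, 8, 14, 16, 18, 24, 41, 42]

The merge sort proceeds by recursively splitting the array and merging sorted halves.
After all merges, the sorted array is [6, 8, 14, 16, 18, 24, 41, 42].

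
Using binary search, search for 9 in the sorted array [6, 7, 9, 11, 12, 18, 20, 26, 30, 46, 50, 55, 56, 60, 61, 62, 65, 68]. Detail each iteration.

Binary search for 9 in [6, 7, 9, 11, 12, 18, 20, 26, 30, 46, 50, 55, 56, 60, 61, 62, 65, 68]:

lo=0, hi=17, mid=8, arr[mid]=30 -> 30 > 9, search left half
lo=0, hi=7, mid=3, arr[mid]=11 -> 11 > 9, search left half
lo=0, hi=2, mid=1, arr[mid]=7 -> 7 < 9, search right half
lo=2, hi=2, mid=2, arr[mid]=9 -> Found target at index 2!

Binary search finds 9 at index 2 after 4 comparisons. The search repeatedly halves the search space by comparing with the middle element.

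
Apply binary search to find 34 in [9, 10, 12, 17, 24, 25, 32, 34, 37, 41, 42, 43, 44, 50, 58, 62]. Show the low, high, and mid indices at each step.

Binary search for 34 in [9, 10, 12, 17, 24, 25, 32, 34, 37, 41, 42, 43, 44, 50, 58, 62]:

lo=0, hi=15, mid=7, arr[mid]=34 -> Found target at index 7!

Binary search finds 34 at index 7 after 1 comparisons. The search repeatedly halves the search space by comparing with the middle element.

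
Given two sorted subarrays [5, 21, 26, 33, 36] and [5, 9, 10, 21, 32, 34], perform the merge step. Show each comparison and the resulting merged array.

Merging process:

Compare 5 vs 5: take 5 from left. Merged: [5]
Compare 21 vs 5: take 5 from right. Merged: [5, 5]
Compare 21 vs 9: take 9 from right. Merged: [5, 5, 9]
Compare 21 vs 10: take 10 from right. Merged: [5, 5, 9, 10]
Compare 21 vs 21: take 21 from left. Merged: [5, 5, 9, 10, 21]
Compare 26 vs 21: take 21 from right. Merged: [5, 5, 9, 10, 21, 21]
Compare 26 vs 32: take 26 from left. Merged: [5, 5, 9, 10, 21, 21, 26]
Compare 33 vs 32: take 32 from right. Merged: [5, 5, 9, 10, 21, 21, 26, 32]
Compare 33 vs 34: take 33 from left. Merged: [5, 5, 9, 10, 21, 21, 26, 32, 33]
Compare 36 vs 34: take 34 from right. Merged: [5, 5, 9, 10, 21, 21, 26, 32, 33, 34]
Append remaining from left: [36]. Merged: [5, 5, 9, 10, 21, 21, 26, 32, 33, 34, 36]

Final merged array: [5, 5, 9, 10, 21, 21, 26, 32, 33, 34, 36]
Total comparisons: 10

The merged array is [5, 5, 9, 10, 21, 21, 26, 32, 33, 34, 36], requiring 10 comparisons. The merge step runs in O(n) time where n is the total number of elements.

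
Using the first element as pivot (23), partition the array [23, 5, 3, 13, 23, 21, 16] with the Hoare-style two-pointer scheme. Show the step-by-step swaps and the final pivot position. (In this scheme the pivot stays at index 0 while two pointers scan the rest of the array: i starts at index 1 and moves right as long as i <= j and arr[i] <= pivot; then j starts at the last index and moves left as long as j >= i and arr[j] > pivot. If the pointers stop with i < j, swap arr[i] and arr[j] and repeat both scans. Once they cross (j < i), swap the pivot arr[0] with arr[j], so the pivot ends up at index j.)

Hoare-style two-pointer partition with pivot = 23:

Initial array: [23, 5, 3, 13, 23, 21, 16]

Pointers start at i = 1, j = 6.
i ends at 7, j ends at 6: the pointers have crossed (j < i), so scanning stops.

Swap pivot arr[0] with arr[6] to place pivot at position 6: [16, 5, 3, 13, 23, 21, 23]
Pivot position: 6

After partitioning with pivot 23, the array becomes [16, 5, 3, 13, 23, 21, 23]. The pivot is placed at index 6. All elements to the left of the pivot are <= 23, and all elements to the right are > 23.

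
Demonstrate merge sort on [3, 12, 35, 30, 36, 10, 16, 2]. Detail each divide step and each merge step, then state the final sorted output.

Merge sort trace:

Split: [3, 12, 35, 30, 36, 10, 16, 2] -> [3, 12, 35, 30] and [36, 10, 16, 2]
  Split: [3, 12, 35, 30] -> [3, 12] and [35, 30]
    Split: [3, 12] -> [3] and [12]
    Merge: [3] + [12] -> [3, 12]
    Split: [35, 30] -> [35] and [30]
    Merge: [35] + [30] -> [30, 35]
  Merge: [3, 12] + [30, 35] -> [3, 12, 30, 35]
  Split: [36, 10, 16, 2] -> [36, 10] and [16, 2]
    Split: [36, 10] -> [36] and [10]
    Merge: [36] + [10] -> [10, 36]
    Split: [16, 2] -> [16] and [2]
    Merge: [16] + [2] -> [2, 16]
  Merge: [10, 36] + [2, 16] -> [2, 10, 16, 36]
Merge: [3, 12, 30, 35] + [2, 10, 16, 36] -> [2, 3, 10, 12, 16, 30, 35, 36]

Final sorted array: [2, 3, 10, 12, 16, 30, 35, 36]

The merge sort proceeds by recursively splitting the array and merging sorted halves.
After all merges, the sorted array is [2, 3, 10, 12, 16, 30, 35, 36].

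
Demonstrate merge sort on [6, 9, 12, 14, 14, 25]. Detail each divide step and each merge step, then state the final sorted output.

Merge sort trace:

Split: [6, 9, 12, 14, 14, 25] -> [6, 9, 12] and [14, 14, 25]
  Split: [6, 9, 12] -> [6] and [9, 12]
    Split: [9, 12] -> [9] and [12]
    Merge: [9] + [12] -> [9, 12]
  Merge: [6] + [9, 12] -> [6, 9, 12]
  Split: [14, 14, 25] -> [14] and [14, 25]
    Split: [14, 25] -> [14] and [25]
    Merge: [14] + [25] -> [14, 25]
  Merge: [14] + [14, 25] -> [14, 14, 25]
Merge: [6, 9, 12] + [14, 14, 25] -> [6, 9, 12, 14, 14, 25]

Final sorted array: [6, 9, 12, 14, 14, 25]

The merge sort proceeds by recursively splitting the array and merging sorted halves.
After all merges, the sorted array is [6, 9, 12, 14, 14, 25].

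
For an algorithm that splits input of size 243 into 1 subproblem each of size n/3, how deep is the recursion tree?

For divide and conquer with division factor 3:

Problem sizes at each level:
Level 0: 243
Level 1: 81
Level 2: 27
Level 3: 9
Level 4: 3
Level 5: 1

The root is level 0 and the size-1 base case is level 5 (the tree spans levels 0 through 5, i.e. 6 levels counting the root), so the depth is the number of divisions: log_3(243) = 5

The recursion tree depth is log_3(243) = 5. At each level, the problem size is divided by 3, so it takes 5 divisions to reduce to a base case of size 1. The algorithm makes 1 recursive call at each level.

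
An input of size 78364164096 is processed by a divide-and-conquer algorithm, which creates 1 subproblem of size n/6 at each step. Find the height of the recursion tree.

For divide and conquer with division factor 6:

Problem sizes at each level:
Level 0: 78364164096
Level 1: 13060694016
Level 2: 2176782336
Level 3: 362797056
Level 4: 60466176
Level 5: 10077696
Level 6: 1679616
Level 7: 279936
Level 8: 46656
Level 9: 7776
Level 10: 1296
Level 11: 216
Level 12: 36
Level 13: 6
Level 14: 1

The root is level 0 and the size-1 base case is level 14 (the tree spans levels 0 through 14, i.e. 15 levels counting the root), so the depth is the number of divisions: log_6(78364164096) = 14

The recursion tree depth is log_6(78364164096) = 14. At each level, the problem size is divided by 6, so it takes 14 divisions to reduce to a base case of size 1. The algorithm makes 1 recursive call at each level.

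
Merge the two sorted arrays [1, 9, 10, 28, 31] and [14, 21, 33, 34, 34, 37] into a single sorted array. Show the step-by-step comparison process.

Merging process:

Compare 1 vs 14: take 1 from left. Merged: [1]
Compare 9 vs 14: take 9 from left. Merged: [1, 9]
Compare 10 vs 14: take 10 from left. Merged: [1, 9, 10]
Compare 28 vs 14: take 14 from right. Merged: [1, 9, 10, 14]
Compare 28 vs 21: take 21 from right. Merged: [1, 9, 10, 14, 21]
Compare 28 vs 33: take 28 from left. Merged: [1, 9, 10, 14, 21, 28]
Compare 31 vs 33: take 31 from left. Merged: [1, 9, 10, 14, 21, 28, 31]
Append remaining from right: [33, 34, 34, 37]. Merged: [1, 9, 10, 14, 21, 28, 31, 33, 34, 34, 37]

Final merged array: [1, 9, 10, 14, 21, 28, 31, 33, 34, 34, 37]
Total comparisons: 7

The merged array is [1, 9, 10, 14, 21, 28, 31, 33, 34, 34, 37], requiring 7 comparisons. The merge step runs in O(n) time where n is the total number of elements.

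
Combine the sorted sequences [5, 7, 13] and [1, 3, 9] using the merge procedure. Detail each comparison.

Merging process:

Compare 5 vs 1: take 1 from right. Merged: [1]
Compare 5 vs 3: take 3 from right. Merged: [1, 3]
Compare 5 vs 9: take 5 from left. Merged: [1, 3, 5]
Compare 7 vs 9: take 7 from left. Merged: [1, 3, 5, 7]
Compare 13 vs 9: take 9 from right. Merged: [1, 3, 5, 7, 9]
Append remaining from left: [13]. Merged: [1, 3, 5, 7, 9, 13]

Final merged array: [1, 3, 5, 7, 9, 13]
Total comparisons: 5

The merged array is [1, 3, 5, 7, 9, 13], requiring 5 comparisons. The merge step runs in O(n) time where n is the total number of elements.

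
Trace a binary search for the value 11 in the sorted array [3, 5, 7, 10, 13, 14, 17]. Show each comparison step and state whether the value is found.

Binary search for 11 in [3, 5, 7, 10, 13, 14, 17]:

lo=0, hi=6, mid=3, arr[mid]=10 -> 10 < 11, search right half
lo=4, hi=6, mid=5, arr[mid]=14 -> 14 > 11, search left half
lo=4, hi=4, mid=4, arr[mid]=13 -> 13 > 11, search left half
lo=4 > hi=3, target 11 not found

Binary search determines that 11 is not in the array after 3 comparisons. The search space was exhausted without finding the target.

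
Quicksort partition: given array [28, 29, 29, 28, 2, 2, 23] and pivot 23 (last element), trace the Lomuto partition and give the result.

Lomuto partition with pivot = 23:

Initial array: [28, 29, 29, 28, 2, 2, 23]

arr[0]=28 > 23: no swap
arr[1]=29 > 23: no swap
arr[2]=29 > 23: no swap
arr[3]=28 > 23: no swap
arr[4]=2 <= 23: swap with position 0, array becomes [2, 29, 29, 28, 28, 2, 23]
arr[5]=2 <= 23: swap with position 1, array becomes [2, 2, 29, 28, 28, 29, 23]

Place pivot at position 2: [2, 2, 23, 28, 28, 29, 29]
Pivot position: 2

After partitioning with pivot 23, the array becomes [2, 2, 23, 28, 28, 29, 29]. The pivot is placed at index 2. All elements to the left of the pivot are <= 23, and all elements to the right are > 23.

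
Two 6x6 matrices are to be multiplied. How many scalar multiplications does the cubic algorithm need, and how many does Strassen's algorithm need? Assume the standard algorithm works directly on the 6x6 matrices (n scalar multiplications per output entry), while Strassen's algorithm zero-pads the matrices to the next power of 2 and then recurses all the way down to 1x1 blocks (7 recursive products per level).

Matrix multiplication for 6x6 matrices:

Strassen's algorithm requires power-of-2 dimensions. Pad 6x6 to 8x8 (next power of 2).

Standard algorithm: 6^3 = 216 multiplications
Strassen's algorithm: 7^(log2(8)) = 7^3 = 343 multiplications
Difference: 216 - 343 = -127 (Strassen uses MORE here due to padding overhead — for small or just-over-power-of-2 n, padding can outweigh the per-level savings)

Standard: 216 multiplications (6^3). Strassen: 343 multiplications (7^3, after padding to 8x8). Strassen reduces 8 recursive multiplications to 7 at each level.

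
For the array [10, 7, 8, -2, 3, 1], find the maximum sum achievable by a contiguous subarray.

Using Kadane's algorithm on [10, 7, 8, -2, 3, 1]:

Scanning through the array:
Position 1 (value 7): max_ending_here = 17, max_so_far = 17
Position 2 (value 8): max_ending_here = 25, max_so_far = 25
Position 3 (value -2): max_ending_here = 23, max_so_far = 25
Position 4 (value 3): max_ending_here = 26, max_so_far = 26
Position 5 (value 1): max_ending_here = 27, max_so_far = 27

Maximum subarray: [10, 7, 8, -2, 3, 1]
Maximum sum: 27

The maximum subarray is [10, 7, 8, -2, 3, 1] with sum 27. This subarray runs from index 0 to index 5.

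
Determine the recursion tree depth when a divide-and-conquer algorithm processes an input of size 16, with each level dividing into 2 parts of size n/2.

For divide and conquer with division factor 2:

Problem sizes at each level:
Level 0: 16
Level 1: 8
Level 2: 4
Level 3: 2
Level 4: 1

The root is level 0 and the size-1 base case is level 4 (the tree spans levels 0 through 4, i.e. 5 levels counting the root), so the depth is the number of divisions: log_2(16) = 4

The recursion tree depth is log_2(16) = 4. At each level, the problem size is divided by 2, so it takes 4 divisions to reduce to a base case of size 1. The algorithm makes 2 recursive calls at each level.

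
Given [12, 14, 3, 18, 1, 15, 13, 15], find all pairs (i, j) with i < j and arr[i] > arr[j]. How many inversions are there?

Finding inversions in [12, 14, 3, 18, 1, 15, 13, 15]:

(0, 2): arr[0]=12 > arr[2]=3
(0, 4): arr[0]=12 > arr[4]=1
(1, 2): arr[1]=14 > arr[2]=3
(1, 4): arr[1]=14 > arr[4]=1
(1, 6): arr[1]=14 > arr[6]=13
(2, 4): arr[2]=3 > arr[4]=1
(3, 4): arr[3]=18 > arr[4]=1
(3, 5): arr[3]=18 > arr[5]=15
(3, 6): arr[3]=18 > arr[6]=13
(3, 7): arr[3]=18 > arr[7]=15
(5, 6): arr[5]=15 > arr[6]=13

Total inversions: 11

The array has 11 inversion(s): (0,2), (0,4), (1,2), (1,4), (1,6), (2,4), (3,4), (3,5), (3,6), (3,7), (5,6). Each pair (i,j) satisfies i < j and arr[i] > arr[j].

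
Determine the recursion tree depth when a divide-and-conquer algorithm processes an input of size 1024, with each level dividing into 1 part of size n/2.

For divide and conquer with division factor 2:

Problem sizes at each level:
Level 0: 1024
Level 1: 512
Level 2: 256
Level 3: 128
Level 4: 64
Level 5: 32
Level 6: 16
Level 7: 8
Level 8: 4
Level 9: 2
Level 10: 1

The root is level 0 and the size-1 base case is level 10 (the tree spans levels 0 through 10, i.e. 11 levels counting the root), so the depth is the number of divisions: log_2(1024) = 10

The recursion tree depth is log_2(1024) = 10. At each level, the problem size is divided by 2, so it takes 10 divisions to reduce to a base case of size 1. The algorithm makes 1 recursive call at each level.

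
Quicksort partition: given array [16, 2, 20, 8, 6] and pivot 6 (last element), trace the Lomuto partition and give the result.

Lomuto partition with pivot = 6:

Initial array: [16, 2, 20, 8, 6]

arr[0]=16 > 6: no swap
arr[1]=2 <= 6: swap with position 0, array becomes [2, 16, 20, 8, 6]
arr[2]=20 > 6: no swap
arr[3]=8 > 6: no swap

Place pivot at position 1: [2, 6, 20, 8, 16]
Pivot position: 1

After partitioning with pivot 6, the array becomes [2, 6, 20, 8, 16]. The pivot is placed at index 1. All elements to the left of the pivot are <= 6, and all elements to the right are > 6.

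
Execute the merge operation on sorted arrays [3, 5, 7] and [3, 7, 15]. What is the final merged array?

Merging process:

Compare 3 vs 3: take 3 from left. Merged: [3]
Compare 5 vs 3: take 3 from right. Merged: [3, 3]
Compare 5 vs 7: take 5 from left. Merged: [3, 3, 5]
Compare 7 vs 7: take 7 from left. Merged: [3, 3, 5, 7]
Append remaining from right: [7, 15]. Merged: [3, 3, 5, 7, 7, 15]

Final merged array: [3, 3, 5, 7, 7, 15]
Total comparisons: 4

The merged array is [3, 3, 5, 7, 7, 15], requiring 4 comparisons. The merge step runs in O(n) time where n is the total number of elements.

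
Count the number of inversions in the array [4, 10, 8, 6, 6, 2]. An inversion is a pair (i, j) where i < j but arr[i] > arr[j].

Finding inversions in [4, 10, 8, 6, 6, 2]:

(0, 5): arr[0]=4 > arr[5]=2
(1, 2): arr[1]=10 > arr[2]=8
(1, 3): arr[1]=10 > arr[3]=6
(1, 4): arr[1]=10 > arr[4]=6
(1, 5): arr[1]=10 > arr[5]=2
(2, 3): arr[2]=8 > arr[3]=6
(2, 4): arr[2]=8 > arr[4]=6
(2, 5): arr[2]=8 > arr[5]=2
(3, 5): arr[3]=6 > arr[5]=2
(4, 5): arr[4]=6 > arr[5]=2

Total inversions: 10

The array has 10 inversion(s): (0,5), (1,2), (1,3), (1,4), (1,5), (2,3), (2,4), (2,5), (3,5), (4,5). Each pair (i,j) satisfies i < j and arr[i] > arr[j].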